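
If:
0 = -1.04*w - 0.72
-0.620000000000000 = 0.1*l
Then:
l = -6.20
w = -0.69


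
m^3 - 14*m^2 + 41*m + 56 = (m - 8)*(m - 7)*(m + 1)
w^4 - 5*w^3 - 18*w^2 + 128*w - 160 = (w - 4)^2*(w - 2)*(w + 5)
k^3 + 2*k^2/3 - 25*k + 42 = (k - 3)*(k - 7/3)*(k + 6)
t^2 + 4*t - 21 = (t - 3)*(t + 7)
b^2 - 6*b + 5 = (b - 5)*(b - 1)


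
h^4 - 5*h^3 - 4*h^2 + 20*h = h*(h - 5)*(h - 2)*(h + 2)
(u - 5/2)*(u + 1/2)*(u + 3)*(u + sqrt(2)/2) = u^4 + sqrt(2)*u^3/2 + u^3 - 29*u^2/4 + sqrt(2)*u^2/2 - 29*sqrt(2)*u/8 - 15*u/4 - 15*sqrt(2)/8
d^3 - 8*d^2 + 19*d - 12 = (d - 4)*(d - 3)*(d - 1)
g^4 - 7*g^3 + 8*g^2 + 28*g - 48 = (g - 4)*(g - 3)*(g - 2)*(g + 2)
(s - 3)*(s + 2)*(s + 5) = s^3 + 4*s^2 - 11*s - 30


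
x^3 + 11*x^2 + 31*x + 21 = (x + 1)*(x + 3)*(x + 7)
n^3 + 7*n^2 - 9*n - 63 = (n - 3)*(n + 3)*(n + 7)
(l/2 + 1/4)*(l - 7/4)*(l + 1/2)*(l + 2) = l^4/2 + 5*l^3/8 - 3*l^2/2 - 55*l/32 - 7/16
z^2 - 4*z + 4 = (z - 2)^2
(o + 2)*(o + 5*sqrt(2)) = o^2 + 2*o + 5*sqrt(2)*o + 10*sqrt(2)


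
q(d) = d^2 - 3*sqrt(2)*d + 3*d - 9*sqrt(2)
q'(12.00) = 22.76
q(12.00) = 116.36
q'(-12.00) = -25.24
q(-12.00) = 146.18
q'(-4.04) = -9.32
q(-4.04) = 8.61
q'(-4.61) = -10.46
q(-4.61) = 14.25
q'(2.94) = 4.64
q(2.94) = -7.74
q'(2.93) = 4.62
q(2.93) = -7.78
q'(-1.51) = -4.26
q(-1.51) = -8.57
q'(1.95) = 2.66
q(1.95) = -11.35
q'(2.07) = 2.90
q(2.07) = -11.02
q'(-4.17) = -9.58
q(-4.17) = 9.84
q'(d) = 2*d - 3*sqrt(2) + 3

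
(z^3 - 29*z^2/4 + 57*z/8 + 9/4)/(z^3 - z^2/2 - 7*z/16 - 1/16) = 2*(2*z^2 - 15*z + 18)/(4*z^2 - 3*z - 1)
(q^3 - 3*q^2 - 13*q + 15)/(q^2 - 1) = (q^2 - 2*q - 15)/(q + 1)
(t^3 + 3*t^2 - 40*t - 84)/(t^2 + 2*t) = t + 1 - 42/t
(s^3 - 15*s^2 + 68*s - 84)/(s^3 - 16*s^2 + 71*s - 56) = (s^2 - 8*s + 12)/(s^2 - 9*s + 8)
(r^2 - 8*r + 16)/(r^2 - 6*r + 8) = (r - 4)/(r - 2)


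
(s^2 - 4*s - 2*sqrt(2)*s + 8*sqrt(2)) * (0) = 0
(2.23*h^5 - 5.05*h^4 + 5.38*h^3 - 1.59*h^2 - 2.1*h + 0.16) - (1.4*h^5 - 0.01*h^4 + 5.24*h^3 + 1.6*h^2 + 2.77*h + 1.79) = 0.83*h^5 - 5.04*h^4 + 0.14*h^3 - 3.19*h^2 - 4.87*h - 1.63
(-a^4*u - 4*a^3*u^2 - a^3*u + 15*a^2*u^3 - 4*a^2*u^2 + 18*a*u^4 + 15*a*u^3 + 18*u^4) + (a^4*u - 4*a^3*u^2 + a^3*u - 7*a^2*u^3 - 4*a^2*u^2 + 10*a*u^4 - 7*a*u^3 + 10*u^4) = -8*a^3*u^2 + 8*a^2*u^3 - 8*a^2*u^2 + 28*a*u^4 + 8*a*u^3 + 28*u^4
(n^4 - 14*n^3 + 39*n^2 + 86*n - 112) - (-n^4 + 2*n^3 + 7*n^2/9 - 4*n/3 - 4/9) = 2*n^4 - 16*n^3 + 344*n^2/9 + 262*n/3 - 1004/9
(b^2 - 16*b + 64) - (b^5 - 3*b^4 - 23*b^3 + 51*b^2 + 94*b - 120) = -b^5 + 3*b^4 + 23*b^3 - 50*b^2 - 110*b + 184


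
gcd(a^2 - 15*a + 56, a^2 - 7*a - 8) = a - 8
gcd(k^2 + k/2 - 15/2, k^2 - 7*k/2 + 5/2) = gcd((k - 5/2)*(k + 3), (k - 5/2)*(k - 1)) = k - 5/2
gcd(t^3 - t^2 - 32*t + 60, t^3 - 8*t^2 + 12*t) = t - 2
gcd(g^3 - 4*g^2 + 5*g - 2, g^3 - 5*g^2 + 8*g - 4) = g^2 - 3*g + 2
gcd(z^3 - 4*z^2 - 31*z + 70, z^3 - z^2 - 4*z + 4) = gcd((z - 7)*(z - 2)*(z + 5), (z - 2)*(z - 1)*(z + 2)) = z - 2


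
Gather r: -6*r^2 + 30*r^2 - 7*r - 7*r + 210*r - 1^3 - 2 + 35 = 24*r^2 + 196*r + 32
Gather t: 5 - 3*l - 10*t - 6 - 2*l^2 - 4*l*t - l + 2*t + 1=-2*l^2 - 4*l + t*(-4*l - 8)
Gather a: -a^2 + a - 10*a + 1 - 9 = -a^2 - 9*a - 8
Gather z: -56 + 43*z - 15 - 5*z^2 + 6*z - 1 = -5*z^2 + 49*z - 72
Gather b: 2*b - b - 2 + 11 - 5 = b + 4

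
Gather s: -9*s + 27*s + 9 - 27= 18*s - 18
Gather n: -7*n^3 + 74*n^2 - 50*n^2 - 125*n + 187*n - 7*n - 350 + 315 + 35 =-7*n^3 + 24*n^2 + 55*n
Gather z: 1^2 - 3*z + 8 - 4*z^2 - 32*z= -4*z^2 - 35*z + 9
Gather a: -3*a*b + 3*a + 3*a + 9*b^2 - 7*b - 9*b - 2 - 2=a*(6 - 3*b) + 9*b^2 - 16*b - 4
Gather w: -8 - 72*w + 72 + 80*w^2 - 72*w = 80*w^2 - 144*w + 64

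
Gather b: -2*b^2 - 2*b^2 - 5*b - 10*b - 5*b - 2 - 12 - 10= -4*b^2 - 20*b - 24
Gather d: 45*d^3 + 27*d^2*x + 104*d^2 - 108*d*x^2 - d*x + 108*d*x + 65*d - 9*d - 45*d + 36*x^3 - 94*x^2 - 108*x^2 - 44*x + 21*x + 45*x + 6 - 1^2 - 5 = 45*d^3 + d^2*(27*x + 104) + d*(-108*x^2 + 107*x + 11) + 36*x^3 - 202*x^2 + 22*x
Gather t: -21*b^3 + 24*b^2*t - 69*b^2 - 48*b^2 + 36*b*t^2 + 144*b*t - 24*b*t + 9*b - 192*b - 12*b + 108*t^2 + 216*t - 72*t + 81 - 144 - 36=-21*b^3 - 117*b^2 - 195*b + t^2*(36*b + 108) + t*(24*b^2 + 120*b + 144) - 99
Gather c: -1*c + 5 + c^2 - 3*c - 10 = c^2 - 4*c - 5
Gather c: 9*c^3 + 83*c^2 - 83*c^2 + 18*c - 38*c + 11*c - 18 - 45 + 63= 9*c^3 - 9*c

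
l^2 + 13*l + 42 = (l + 6)*(l + 7)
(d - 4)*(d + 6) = d^2 + 2*d - 24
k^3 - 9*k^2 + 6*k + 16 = (k - 8)*(k - 2)*(k + 1)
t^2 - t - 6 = (t - 3)*(t + 2)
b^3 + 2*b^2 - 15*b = b*(b - 3)*(b + 5)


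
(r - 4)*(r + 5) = r^2 + r - 20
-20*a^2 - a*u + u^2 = (-5*a + u)*(4*a + u)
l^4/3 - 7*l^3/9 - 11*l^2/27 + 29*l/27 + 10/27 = (l/3 + 1/3)*(l - 2)*(l - 5/3)*(l + 1/3)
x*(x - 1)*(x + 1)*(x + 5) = x^4 + 5*x^3 - x^2 - 5*x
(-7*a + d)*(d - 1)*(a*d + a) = -7*a^2*d^2 + 7*a^2 + a*d^3 - a*d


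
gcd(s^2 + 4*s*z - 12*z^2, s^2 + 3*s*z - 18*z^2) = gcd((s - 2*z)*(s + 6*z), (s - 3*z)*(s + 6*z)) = s + 6*z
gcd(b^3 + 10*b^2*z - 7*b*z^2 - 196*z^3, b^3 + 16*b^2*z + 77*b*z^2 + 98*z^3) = b^2 + 14*b*z + 49*z^2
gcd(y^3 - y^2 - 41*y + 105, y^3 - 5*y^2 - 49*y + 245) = y^2 + 2*y - 35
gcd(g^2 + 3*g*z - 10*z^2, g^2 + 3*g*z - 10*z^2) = -g^2 - 3*g*z + 10*z^2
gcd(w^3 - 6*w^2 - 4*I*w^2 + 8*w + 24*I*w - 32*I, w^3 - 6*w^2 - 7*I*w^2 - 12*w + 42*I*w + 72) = w - 4*I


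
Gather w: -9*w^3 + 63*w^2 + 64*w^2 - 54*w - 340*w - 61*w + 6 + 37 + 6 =-9*w^3 + 127*w^2 - 455*w + 49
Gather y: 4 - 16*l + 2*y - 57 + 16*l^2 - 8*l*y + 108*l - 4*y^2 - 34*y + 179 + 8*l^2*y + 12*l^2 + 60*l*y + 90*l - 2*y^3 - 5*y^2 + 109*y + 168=28*l^2 + 182*l - 2*y^3 - 9*y^2 + y*(8*l^2 + 52*l + 77) + 294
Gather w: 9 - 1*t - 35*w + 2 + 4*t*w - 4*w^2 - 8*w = -t - 4*w^2 + w*(4*t - 43) + 11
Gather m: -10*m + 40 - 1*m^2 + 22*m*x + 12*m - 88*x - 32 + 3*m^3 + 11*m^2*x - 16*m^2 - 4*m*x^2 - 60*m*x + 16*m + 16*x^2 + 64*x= 3*m^3 + m^2*(11*x - 17) + m*(-4*x^2 - 38*x + 18) + 16*x^2 - 24*x + 8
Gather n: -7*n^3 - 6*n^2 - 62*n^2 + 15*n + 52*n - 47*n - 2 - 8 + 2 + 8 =-7*n^3 - 68*n^2 + 20*n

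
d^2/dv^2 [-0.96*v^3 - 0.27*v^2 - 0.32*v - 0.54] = -5.76*v - 0.54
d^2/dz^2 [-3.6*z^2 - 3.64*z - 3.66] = -7.20000000000000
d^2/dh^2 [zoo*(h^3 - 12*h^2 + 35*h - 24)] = zoo*(h - 4)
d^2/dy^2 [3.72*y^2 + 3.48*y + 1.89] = 7.44000000000000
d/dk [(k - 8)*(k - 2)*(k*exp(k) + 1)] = k^3*exp(k) - 7*k^2*exp(k) - 4*k*exp(k) + 2*k + 16*exp(k) - 10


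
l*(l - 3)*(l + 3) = l^3 - 9*l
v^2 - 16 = (v - 4)*(v + 4)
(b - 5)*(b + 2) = b^2 - 3*b - 10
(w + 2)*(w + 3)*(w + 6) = w^3 + 11*w^2 + 36*w + 36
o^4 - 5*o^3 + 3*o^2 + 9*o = o*(o - 3)^2*(o + 1)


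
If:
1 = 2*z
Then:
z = 1/2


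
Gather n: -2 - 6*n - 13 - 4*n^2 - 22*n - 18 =-4*n^2 - 28*n - 33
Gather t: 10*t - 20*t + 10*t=0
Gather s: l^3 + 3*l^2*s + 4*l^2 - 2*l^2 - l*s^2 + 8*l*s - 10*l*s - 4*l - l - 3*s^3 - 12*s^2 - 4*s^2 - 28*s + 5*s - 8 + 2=l^3 + 2*l^2 - 5*l - 3*s^3 + s^2*(-l - 16) + s*(3*l^2 - 2*l - 23) - 6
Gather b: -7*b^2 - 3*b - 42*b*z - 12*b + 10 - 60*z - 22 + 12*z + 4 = -7*b^2 + b*(-42*z - 15) - 48*z - 8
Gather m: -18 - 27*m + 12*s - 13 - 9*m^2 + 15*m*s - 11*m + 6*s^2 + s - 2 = -9*m^2 + m*(15*s - 38) + 6*s^2 + 13*s - 33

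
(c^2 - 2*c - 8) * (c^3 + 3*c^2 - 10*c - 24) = c^5 + c^4 - 24*c^3 - 28*c^2 + 128*c + 192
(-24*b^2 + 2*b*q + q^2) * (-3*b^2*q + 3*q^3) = 72*b^4*q - 6*b^3*q^2 - 75*b^2*q^3 + 6*b*q^4 + 3*q^5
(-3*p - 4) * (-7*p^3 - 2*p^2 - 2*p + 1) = 21*p^4 + 34*p^3 + 14*p^2 + 5*p - 4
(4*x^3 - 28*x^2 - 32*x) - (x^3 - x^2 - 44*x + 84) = 3*x^3 - 27*x^2 + 12*x - 84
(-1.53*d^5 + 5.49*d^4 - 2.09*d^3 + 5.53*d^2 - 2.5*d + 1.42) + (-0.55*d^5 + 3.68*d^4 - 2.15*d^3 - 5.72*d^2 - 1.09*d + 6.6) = -2.08*d^5 + 9.17*d^4 - 4.24*d^3 - 0.19*d^2 - 3.59*d + 8.02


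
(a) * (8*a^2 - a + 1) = 8*a^3 - a^2 + a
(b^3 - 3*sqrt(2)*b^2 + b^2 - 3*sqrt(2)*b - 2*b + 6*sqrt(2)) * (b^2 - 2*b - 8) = b^5 - 3*sqrt(2)*b^4 - b^4 - 12*b^3 + 3*sqrt(2)*b^3 - 4*b^2 + 36*sqrt(2)*b^2 + 16*b + 12*sqrt(2)*b - 48*sqrt(2)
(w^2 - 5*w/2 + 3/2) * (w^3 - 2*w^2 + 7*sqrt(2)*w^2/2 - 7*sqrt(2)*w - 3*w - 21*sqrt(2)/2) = w^5 - 9*w^4/2 + 7*sqrt(2)*w^4/2 - 63*sqrt(2)*w^3/4 + 7*w^3/2 + 9*w^2/2 + 49*sqrt(2)*w^2/4 - 9*w/2 + 63*sqrt(2)*w/4 - 63*sqrt(2)/4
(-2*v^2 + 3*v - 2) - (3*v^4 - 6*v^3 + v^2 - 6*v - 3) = -3*v^4 + 6*v^3 - 3*v^2 + 9*v + 1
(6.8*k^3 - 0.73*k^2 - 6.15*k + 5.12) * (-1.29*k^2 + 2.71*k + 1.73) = -8.772*k^5 + 19.3697*k^4 + 17.7192*k^3 - 24.5342*k^2 + 3.2357*k + 8.8576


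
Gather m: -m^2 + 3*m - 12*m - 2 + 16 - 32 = -m^2 - 9*m - 18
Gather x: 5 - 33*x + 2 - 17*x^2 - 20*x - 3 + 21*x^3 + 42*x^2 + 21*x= 21*x^3 + 25*x^2 - 32*x + 4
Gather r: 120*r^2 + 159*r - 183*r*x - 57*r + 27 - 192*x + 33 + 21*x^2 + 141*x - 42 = 120*r^2 + r*(102 - 183*x) + 21*x^2 - 51*x + 18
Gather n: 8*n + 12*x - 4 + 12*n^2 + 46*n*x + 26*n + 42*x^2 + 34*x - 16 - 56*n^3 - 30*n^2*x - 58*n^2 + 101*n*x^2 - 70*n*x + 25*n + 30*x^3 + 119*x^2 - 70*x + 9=-56*n^3 + n^2*(-30*x - 46) + n*(101*x^2 - 24*x + 59) + 30*x^3 + 161*x^2 - 24*x - 11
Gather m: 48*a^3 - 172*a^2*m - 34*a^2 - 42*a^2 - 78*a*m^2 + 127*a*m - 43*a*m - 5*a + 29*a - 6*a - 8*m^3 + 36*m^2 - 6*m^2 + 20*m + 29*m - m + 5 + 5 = 48*a^3 - 76*a^2 + 18*a - 8*m^3 + m^2*(30 - 78*a) + m*(-172*a^2 + 84*a + 48) + 10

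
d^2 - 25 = (d - 5)*(d + 5)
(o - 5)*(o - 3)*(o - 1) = o^3 - 9*o^2 + 23*o - 15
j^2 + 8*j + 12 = (j + 2)*(j + 6)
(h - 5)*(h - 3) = h^2 - 8*h + 15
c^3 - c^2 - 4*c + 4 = (c - 2)*(c - 1)*(c + 2)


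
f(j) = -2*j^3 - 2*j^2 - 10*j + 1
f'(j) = -6*j^2 - 4*j - 10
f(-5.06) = 259.50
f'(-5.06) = -143.38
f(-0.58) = 6.52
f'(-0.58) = -9.70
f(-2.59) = 48.23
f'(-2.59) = -39.89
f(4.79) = -312.59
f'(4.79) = -166.82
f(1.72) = -32.29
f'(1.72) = -34.63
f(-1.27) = 14.57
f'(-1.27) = -14.60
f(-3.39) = 89.83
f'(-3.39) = -65.39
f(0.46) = -4.22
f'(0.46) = -13.11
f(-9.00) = 1387.00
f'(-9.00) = -460.00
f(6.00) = -563.00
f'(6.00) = -250.00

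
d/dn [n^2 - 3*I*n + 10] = 2*n - 3*I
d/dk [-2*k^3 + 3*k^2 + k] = -6*k^2 + 6*k + 1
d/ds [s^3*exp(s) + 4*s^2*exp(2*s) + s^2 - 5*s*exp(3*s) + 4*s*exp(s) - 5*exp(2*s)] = s^3*exp(s) + 8*s^2*exp(2*s) + 3*s^2*exp(s) - 15*s*exp(3*s) + 8*s*exp(2*s) + 4*s*exp(s) + 2*s - 5*exp(3*s) - 10*exp(2*s) + 4*exp(s)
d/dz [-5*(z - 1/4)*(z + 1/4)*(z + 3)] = -15*z^2 - 30*z + 5/16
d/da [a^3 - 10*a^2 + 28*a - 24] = 3*a^2 - 20*a + 28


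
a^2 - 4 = (a - 2)*(a + 2)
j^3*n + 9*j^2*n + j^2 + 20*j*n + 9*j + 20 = (j + 4)*(j + 5)*(j*n + 1)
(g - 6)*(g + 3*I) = g^2 - 6*g + 3*I*g - 18*I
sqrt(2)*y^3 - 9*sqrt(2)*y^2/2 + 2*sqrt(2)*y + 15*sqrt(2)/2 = (y - 3)*(y - 5/2)*(sqrt(2)*y + sqrt(2))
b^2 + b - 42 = (b - 6)*(b + 7)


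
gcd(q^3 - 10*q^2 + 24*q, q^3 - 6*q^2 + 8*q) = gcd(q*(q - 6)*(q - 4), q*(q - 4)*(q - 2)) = q^2 - 4*q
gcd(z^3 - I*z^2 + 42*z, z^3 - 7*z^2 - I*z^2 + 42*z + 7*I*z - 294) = z^2 - I*z + 42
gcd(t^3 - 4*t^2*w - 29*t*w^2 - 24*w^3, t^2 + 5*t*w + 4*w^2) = t + w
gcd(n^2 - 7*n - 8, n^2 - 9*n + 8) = n - 8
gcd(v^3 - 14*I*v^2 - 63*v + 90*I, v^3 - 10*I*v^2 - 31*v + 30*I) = v^2 - 8*I*v - 15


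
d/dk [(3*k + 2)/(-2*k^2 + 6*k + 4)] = k*(3*k + 4)/(2*(k^4 - 6*k^3 + 5*k^2 + 12*k + 4))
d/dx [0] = 0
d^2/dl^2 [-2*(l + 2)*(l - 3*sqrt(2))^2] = -12*l - 8 + 24*sqrt(2)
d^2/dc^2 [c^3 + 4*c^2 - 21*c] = 6*c + 8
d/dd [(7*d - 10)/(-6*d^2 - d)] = 2*(21*d^2 - 60*d - 5)/(d^2*(36*d^2 + 12*d + 1))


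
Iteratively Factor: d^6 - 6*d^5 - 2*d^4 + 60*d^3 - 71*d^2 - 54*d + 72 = (d - 4)*(d^5 - 2*d^4 - 10*d^3 + 20*d^2 + 9*d - 18) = (d - 4)*(d + 3)*(d^4 - 5*d^3 + 5*d^2 + 5*d - 6) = (d - 4)*(d + 1)*(d + 3)*(d^3 - 6*d^2 + 11*d - 6) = (d - 4)*(d - 1)*(d + 1)*(d + 3)*(d^2 - 5*d + 6) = (d - 4)*(d - 2)*(d - 1)*(d + 1)*(d + 3)*(d - 3)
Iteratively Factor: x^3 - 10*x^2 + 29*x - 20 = (x - 1)*(x^2 - 9*x + 20) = (x - 5)*(x - 1)*(x - 4)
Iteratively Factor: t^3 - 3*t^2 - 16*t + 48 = (t - 4)*(t^2 + t - 12) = (t - 4)*(t + 4)*(t - 3)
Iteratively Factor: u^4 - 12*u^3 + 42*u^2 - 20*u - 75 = (u - 5)*(u^3 - 7*u^2 + 7*u + 15) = (u - 5)^2*(u^2 - 2*u - 3) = (u - 5)^2*(u - 3)*(u + 1)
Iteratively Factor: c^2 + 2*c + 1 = (c + 1)*(c + 1)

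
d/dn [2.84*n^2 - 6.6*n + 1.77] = 5.68*n - 6.6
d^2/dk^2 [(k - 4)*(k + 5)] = 2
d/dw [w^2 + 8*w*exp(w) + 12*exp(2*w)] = 8*w*exp(w) + 2*w + 24*exp(2*w) + 8*exp(w)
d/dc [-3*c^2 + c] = 1 - 6*c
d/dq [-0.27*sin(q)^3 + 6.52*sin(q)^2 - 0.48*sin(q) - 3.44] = (-0.81*sin(q)^2 + 13.04*sin(q) - 0.48)*cos(q)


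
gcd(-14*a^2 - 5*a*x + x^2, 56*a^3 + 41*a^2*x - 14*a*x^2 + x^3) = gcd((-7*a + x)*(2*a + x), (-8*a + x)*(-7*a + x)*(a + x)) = -7*a + x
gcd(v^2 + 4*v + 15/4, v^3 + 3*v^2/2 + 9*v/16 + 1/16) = 1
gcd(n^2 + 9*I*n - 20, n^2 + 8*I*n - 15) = n + 5*I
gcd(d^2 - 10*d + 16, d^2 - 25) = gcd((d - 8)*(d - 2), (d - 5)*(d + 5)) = 1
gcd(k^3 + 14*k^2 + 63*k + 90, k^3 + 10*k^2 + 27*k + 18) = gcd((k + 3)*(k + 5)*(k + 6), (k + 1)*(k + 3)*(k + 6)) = k^2 + 9*k + 18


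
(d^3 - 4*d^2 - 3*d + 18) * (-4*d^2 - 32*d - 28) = -4*d^5 - 16*d^4 + 112*d^3 + 136*d^2 - 492*d - 504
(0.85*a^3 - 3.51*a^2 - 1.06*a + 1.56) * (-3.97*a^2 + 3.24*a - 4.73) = -3.3745*a^5 + 16.6887*a^4 - 11.1847*a^3 + 6.9747*a^2 + 10.0682*a - 7.3788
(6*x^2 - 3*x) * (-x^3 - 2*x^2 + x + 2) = -6*x^5 - 9*x^4 + 12*x^3 + 9*x^2 - 6*x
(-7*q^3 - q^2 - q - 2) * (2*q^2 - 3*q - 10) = -14*q^5 + 19*q^4 + 71*q^3 + 9*q^2 + 16*q + 20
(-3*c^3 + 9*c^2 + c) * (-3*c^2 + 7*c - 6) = 9*c^5 - 48*c^4 + 78*c^3 - 47*c^2 - 6*c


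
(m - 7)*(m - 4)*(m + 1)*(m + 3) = m^4 - 7*m^3 - 13*m^2 + 79*m + 84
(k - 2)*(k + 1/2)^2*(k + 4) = k^4 + 3*k^3 - 23*k^2/4 - 15*k/2 - 2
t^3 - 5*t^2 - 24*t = t*(t - 8)*(t + 3)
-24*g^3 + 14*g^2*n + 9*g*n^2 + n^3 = (-g + n)*(4*g + n)*(6*g + n)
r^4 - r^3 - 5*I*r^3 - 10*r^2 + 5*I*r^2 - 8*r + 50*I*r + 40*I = (r - 4)*(r + 1)*(r + 2)*(r - 5*I)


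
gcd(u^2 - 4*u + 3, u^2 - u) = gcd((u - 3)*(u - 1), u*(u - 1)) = u - 1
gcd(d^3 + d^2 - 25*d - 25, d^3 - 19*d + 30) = d + 5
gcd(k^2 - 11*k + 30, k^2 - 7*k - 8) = 1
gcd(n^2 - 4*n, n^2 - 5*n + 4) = n - 4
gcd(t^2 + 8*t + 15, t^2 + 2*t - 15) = t + 5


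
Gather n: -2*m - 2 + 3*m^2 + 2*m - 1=3*m^2 - 3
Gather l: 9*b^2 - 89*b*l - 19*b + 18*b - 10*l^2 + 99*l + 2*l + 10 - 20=9*b^2 - b - 10*l^2 + l*(101 - 89*b) - 10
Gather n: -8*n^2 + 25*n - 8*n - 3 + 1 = -8*n^2 + 17*n - 2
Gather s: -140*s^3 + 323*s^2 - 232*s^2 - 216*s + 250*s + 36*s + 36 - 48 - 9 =-140*s^3 + 91*s^2 + 70*s - 21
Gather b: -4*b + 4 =4 - 4*b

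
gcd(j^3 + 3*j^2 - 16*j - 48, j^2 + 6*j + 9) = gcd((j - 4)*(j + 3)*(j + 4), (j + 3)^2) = j + 3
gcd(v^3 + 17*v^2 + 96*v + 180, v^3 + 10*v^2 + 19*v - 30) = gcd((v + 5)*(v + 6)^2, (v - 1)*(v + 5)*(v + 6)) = v^2 + 11*v + 30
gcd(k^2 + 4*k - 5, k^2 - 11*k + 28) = 1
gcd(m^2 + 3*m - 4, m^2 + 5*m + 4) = m + 4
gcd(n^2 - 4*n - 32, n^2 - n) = 1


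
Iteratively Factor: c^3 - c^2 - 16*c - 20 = (c + 2)*(c^2 - 3*c - 10) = (c + 2)^2*(c - 5)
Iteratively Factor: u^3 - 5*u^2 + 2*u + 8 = (u - 4)*(u^2 - u - 2) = (u - 4)*(u + 1)*(u - 2)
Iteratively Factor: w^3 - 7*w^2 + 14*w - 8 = (w - 4)*(w^2 - 3*w + 2) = (w - 4)*(w - 1)*(w - 2)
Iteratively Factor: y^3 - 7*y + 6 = (y - 1)*(y^2 + y - 6) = (y - 2)*(y - 1)*(y + 3)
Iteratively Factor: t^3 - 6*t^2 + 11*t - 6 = (t - 2)*(t^2 - 4*t + 3) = (t - 3)*(t - 2)*(t - 1)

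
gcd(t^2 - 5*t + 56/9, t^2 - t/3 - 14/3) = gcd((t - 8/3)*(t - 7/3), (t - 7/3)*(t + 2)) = t - 7/3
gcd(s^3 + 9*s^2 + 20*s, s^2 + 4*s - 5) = s + 5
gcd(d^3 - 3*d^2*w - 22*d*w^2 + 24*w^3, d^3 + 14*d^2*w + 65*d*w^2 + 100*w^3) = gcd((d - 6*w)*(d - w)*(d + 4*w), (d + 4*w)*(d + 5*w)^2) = d + 4*w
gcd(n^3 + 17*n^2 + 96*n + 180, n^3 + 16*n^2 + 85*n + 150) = n^2 + 11*n + 30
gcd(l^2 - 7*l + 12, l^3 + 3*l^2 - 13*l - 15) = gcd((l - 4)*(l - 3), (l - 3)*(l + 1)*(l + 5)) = l - 3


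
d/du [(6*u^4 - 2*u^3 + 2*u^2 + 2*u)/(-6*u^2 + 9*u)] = 2*(-12*u^3 + 29*u^2 - 6*u + 5)/(3*(4*u^2 - 12*u + 9))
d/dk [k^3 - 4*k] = 3*k^2 - 4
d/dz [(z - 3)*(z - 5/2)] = 2*z - 11/2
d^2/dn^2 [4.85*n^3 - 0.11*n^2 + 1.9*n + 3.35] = 29.1*n - 0.22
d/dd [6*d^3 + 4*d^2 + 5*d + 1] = 18*d^2 + 8*d + 5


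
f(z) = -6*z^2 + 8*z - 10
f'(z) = 8 - 12*z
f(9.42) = -467.06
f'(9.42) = -105.04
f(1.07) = -8.31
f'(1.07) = -4.84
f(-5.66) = -247.49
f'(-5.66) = 75.92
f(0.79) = -7.42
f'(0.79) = -1.48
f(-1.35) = -31.74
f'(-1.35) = 24.20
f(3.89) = -69.67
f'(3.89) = -38.68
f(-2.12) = -53.93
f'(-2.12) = 33.44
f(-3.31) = -102.22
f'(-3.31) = 47.72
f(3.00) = -40.00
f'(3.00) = -28.00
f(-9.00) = -568.00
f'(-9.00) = 116.00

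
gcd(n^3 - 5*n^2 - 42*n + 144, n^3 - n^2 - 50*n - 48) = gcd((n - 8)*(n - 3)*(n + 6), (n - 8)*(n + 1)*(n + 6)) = n^2 - 2*n - 48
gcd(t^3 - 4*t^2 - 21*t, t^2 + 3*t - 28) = 1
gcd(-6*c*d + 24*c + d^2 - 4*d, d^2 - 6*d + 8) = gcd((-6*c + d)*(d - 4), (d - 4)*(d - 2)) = d - 4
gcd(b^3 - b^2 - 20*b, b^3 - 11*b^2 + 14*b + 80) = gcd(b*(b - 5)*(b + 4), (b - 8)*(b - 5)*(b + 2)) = b - 5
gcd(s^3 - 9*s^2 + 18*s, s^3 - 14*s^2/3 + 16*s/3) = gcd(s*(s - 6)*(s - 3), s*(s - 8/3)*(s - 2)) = s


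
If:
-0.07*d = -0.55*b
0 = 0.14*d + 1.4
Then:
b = -1.27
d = -10.00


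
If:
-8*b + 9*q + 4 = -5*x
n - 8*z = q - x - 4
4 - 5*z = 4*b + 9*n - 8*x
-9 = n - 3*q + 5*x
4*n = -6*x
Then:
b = 31031/5680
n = -873/710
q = 2809/710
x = 291/355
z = -13/284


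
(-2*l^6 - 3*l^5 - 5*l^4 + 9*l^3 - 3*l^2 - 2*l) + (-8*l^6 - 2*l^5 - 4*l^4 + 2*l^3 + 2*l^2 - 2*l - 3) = -10*l^6 - 5*l^5 - 9*l^4 + 11*l^3 - l^2 - 4*l - 3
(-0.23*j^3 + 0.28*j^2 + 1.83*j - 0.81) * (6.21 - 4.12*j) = 0.9476*j^4 - 2.5819*j^3 - 5.8008*j^2 + 14.7015*j - 5.0301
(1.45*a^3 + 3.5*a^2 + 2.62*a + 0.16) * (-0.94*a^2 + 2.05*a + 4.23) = -1.363*a^5 - 0.3175*a^4 + 10.8457*a^3 + 20.0256*a^2 + 11.4106*a + 0.6768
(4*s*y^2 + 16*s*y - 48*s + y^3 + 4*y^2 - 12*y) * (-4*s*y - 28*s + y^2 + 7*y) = -16*s^2*y^3 - 176*s^2*y^2 - 256*s^2*y + 1344*s^2 + y^5 + 11*y^4 + 16*y^3 - 84*y^2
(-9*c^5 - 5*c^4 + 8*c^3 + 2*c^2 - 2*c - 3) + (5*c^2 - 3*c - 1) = -9*c^5 - 5*c^4 + 8*c^3 + 7*c^2 - 5*c - 4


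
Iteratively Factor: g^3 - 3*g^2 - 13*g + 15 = (g - 1)*(g^2 - 2*g - 15) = (g - 5)*(g - 1)*(g + 3)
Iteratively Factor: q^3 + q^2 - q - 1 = (q + 1)*(q^2 - 1) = (q - 1)*(q + 1)*(q + 1)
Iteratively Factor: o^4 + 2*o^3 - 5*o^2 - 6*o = (o + 1)*(o^3 + o^2 - 6*o) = (o + 1)*(o + 3)*(o^2 - 2*o) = (o - 2)*(o + 1)*(o + 3)*(o)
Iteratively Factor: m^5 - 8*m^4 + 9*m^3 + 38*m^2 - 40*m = (m)*(m^4 - 8*m^3 + 9*m^2 + 38*m - 40) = m*(m + 2)*(m^3 - 10*m^2 + 29*m - 20) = m*(m - 5)*(m + 2)*(m^2 - 5*m + 4) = m*(m - 5)*(m - 1)*(m + 2)*(m - 4)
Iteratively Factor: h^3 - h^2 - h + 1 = (h - 1)*(h^2 - 1) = (h - 1)*(h + 1)*(h - 1)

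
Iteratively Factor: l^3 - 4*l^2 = (l - 4)*(l^2) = l*(l - 4)*(l)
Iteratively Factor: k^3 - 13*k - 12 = (k + 1)*(k^2 - k - 12) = (k + 1)*(k + 3)*(k - 4)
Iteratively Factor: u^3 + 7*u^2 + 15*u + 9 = (u + 3)*(u^2 + 4*u + 3) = (u + 1)*(u + 3)*(u + 3)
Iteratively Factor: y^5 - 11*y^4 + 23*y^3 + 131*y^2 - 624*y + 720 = (y + 4)*(y^4 - 15*y^3 + 83*y^2 - 201*y + 180) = (y - 4)*(y + 4)*(y^3 - 11*y^2 + 39*y - 45) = (y - 4)*(y - 3)*(y + 4)*(y^2 - 8*y + 15) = (y - 4)*(y - 3)^2*(y + 4)*(y - 5)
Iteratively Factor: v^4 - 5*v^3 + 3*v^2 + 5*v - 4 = (v - 1)*(v^3 - 4*v^2 - v + 4) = (v - 1)*(v + 1)*(v^2 - 5*v + 4) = (v - 1)^2*(v + 1)*(v - 4)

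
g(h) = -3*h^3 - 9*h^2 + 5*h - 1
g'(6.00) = -427.00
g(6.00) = -943.00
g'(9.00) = -886.00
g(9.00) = -2872.00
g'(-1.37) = 12.77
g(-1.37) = -17.03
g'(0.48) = -5.71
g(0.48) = -1.01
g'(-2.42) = -4.15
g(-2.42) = -23.29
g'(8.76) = -843.32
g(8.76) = -2664.50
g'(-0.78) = 13.56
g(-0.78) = -8.95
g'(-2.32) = -1.68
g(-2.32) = -23.58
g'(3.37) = -157.87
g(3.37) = -201.18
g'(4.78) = -286.68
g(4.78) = -510.38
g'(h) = -9*h^2 - 18*h + 5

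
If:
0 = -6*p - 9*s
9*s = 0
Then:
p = 0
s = 0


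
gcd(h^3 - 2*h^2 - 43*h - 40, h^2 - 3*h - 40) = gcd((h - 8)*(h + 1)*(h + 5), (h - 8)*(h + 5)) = h^2 - 3*h - 40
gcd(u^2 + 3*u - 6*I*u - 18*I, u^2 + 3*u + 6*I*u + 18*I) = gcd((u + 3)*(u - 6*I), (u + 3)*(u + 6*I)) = u + 3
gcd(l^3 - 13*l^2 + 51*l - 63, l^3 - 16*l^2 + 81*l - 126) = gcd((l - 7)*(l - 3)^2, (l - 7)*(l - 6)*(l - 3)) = l^2 - 10*l + 21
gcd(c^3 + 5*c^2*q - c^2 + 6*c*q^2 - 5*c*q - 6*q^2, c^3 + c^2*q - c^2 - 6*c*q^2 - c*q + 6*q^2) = c^2 + 3*c*q - c - 3*q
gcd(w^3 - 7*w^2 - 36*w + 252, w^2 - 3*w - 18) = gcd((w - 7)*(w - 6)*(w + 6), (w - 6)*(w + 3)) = w - 6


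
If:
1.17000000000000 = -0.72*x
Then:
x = -1.62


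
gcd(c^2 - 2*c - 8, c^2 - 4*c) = c - 4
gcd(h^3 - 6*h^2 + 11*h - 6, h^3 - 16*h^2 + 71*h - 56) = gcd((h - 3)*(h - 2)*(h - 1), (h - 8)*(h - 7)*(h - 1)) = h - 1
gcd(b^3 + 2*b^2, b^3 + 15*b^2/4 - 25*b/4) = b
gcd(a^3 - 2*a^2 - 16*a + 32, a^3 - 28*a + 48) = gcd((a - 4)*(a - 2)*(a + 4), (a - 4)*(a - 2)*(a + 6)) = a^2 - 6*a + 8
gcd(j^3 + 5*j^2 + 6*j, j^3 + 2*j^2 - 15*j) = j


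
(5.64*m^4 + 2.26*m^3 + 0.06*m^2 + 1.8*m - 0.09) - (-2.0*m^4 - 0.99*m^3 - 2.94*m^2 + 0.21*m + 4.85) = 7.64*m^4 + 3.25*m^3 + 3.0*m^2 + 1.59*m - 4.94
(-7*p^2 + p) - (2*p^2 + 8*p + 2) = -9*p^2 - 7*p - 2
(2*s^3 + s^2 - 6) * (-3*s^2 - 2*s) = -6*s^5 - 7*s^4 - 2*s^3 + 18*s^2 + 12*s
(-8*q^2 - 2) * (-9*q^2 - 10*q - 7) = 72*q^4 + 80*q^3 + 74*q^2 + 20*q + 14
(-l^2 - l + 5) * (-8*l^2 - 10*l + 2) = 8*l^4 + 18*l^3 - 32*l^2 - 52*l + 10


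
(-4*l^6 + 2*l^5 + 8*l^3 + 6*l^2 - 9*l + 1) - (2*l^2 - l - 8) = -4*l^6 + 2*l^5 + 8*l^3 + 4*l^2 - 8*l + 9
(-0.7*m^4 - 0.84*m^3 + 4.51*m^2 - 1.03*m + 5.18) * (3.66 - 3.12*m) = 2.184*m^5 + 0.0588000000000002*m^4 - 17.1456*m^3 + 19.7202*m^2 - 19.9314*m + 18.9588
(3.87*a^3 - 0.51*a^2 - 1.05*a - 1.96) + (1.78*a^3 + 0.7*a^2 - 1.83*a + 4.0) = 5.65*a^3 + 0.19*a^2 - 2.88*a + 2.04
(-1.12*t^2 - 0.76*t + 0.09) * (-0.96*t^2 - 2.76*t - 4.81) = 1.0752*t^4 + 3.8208*t^3 + 7.3984*t^2 + 3.4072*t - 0.4329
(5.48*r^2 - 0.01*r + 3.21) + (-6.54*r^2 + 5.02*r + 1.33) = -1.06*r^2 + 5.01*r + 4.54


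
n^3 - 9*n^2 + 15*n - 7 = (n - 7)*(n - 1)^2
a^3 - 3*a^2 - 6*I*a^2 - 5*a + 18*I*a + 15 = (a - 3)*(a - 5*I)*(a - I)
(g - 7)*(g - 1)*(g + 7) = g^3 - g^2 - 49*g + 49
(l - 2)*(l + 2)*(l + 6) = l^3 + 6*l^2 - 4*l - 24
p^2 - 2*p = p*(p - 2)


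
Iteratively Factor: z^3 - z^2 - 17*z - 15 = (z - 5)*(z^2 + 4*z + 3) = (z - 5)*(z + 1)*(z + 3)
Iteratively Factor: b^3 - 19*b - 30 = (b - 5)*(b^2 + 5*b + 6) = (b - 5)*(b + 3)*(b + 2)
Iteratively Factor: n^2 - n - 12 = (n - 4)*(n + 3)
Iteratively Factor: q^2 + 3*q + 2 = (q + 2)*(q + 1)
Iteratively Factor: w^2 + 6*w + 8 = (w + 2)*(w + 4)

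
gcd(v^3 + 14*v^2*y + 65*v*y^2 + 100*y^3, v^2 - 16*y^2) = v + 4*y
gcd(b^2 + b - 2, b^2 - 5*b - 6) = 1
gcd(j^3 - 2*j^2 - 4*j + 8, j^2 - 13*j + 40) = 1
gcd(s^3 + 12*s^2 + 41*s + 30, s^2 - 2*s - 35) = s + 5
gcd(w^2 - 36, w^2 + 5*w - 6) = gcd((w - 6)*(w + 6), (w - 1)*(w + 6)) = w + 6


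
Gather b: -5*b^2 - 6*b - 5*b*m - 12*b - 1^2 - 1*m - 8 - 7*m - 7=-5*b^2 + b*(-5*m - 18) - 8*m - 16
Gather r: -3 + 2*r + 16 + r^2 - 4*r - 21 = r^2 - 2*r - 8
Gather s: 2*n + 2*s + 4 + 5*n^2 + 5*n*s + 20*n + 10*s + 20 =5*n^2 + 22*n + s*(5*n + 12) + 24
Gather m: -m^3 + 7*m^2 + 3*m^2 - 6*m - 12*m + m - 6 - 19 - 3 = -m^3 + 10*m^2 - 17*m - 28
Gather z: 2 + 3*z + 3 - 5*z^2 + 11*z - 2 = -5*z^2 + 14*z + 3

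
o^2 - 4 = (o - 2)*(o + 2)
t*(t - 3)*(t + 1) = t^3 - 2*t^2 - 3*t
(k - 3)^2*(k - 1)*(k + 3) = k^4 - 4*k^3 - 6*k^2 + 36*k - 27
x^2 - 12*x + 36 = (x - 6)^2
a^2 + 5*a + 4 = (a + 1)*(a + 4)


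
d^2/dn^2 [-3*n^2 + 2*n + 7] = -6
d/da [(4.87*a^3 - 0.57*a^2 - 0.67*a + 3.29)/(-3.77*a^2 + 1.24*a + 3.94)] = (-18.3599*a^4 + 12.0776*a^3 + 54.3307*a^2 + 20.315*a - 6.7194)/(14.2129*a^4 - 9.3496*a^3 - 28.17*a^2 + 9.7712*a + 15.5236)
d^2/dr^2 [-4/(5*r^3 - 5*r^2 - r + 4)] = 8*(5*(3*r - 1)*(5*r^3 - 5*r^2 - r + 4) - (-15*r^2 + 10*r + 1)^2)/(5*r^3 - 5*r^2 - r + 4)^3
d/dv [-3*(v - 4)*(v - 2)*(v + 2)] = -9*v^2 + 24*v + 12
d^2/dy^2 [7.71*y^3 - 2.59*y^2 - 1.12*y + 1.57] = 46.26*y - 5.18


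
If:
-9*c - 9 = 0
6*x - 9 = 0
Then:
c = -1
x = 3/2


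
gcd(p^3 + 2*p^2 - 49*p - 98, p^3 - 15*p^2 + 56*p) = p - 7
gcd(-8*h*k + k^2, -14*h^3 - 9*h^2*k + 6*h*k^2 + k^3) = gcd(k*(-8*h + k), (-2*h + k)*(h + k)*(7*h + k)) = 1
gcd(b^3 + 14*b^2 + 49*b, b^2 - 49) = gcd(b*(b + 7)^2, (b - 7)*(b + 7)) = b + 7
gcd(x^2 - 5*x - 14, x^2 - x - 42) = x - 7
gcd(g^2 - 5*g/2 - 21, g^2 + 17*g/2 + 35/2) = g + 7/2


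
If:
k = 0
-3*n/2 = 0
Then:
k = 0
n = 0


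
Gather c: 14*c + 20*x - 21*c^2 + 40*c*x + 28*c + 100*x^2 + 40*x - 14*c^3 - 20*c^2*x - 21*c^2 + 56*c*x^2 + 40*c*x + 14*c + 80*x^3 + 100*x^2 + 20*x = -14*c^3 + c^2*(-20*x - 42) + c*(56*x^2 + 80*x + 56) + 80*x^3 + 200*x^2 + 80*x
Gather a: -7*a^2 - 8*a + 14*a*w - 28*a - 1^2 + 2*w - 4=-7*a^2 + a*(14*w - 36) + 2*w - 5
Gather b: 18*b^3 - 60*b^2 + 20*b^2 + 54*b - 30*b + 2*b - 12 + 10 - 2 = 18*b^3 - 40*b^2 + 26*b - 4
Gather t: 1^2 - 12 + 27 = 16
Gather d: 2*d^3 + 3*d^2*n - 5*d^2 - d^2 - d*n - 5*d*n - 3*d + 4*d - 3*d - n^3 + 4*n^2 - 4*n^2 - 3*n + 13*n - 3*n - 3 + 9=2*d^3 + d^2*(3*n - 6) + d*(-6*n - 2) - n^3 + 7*n + 6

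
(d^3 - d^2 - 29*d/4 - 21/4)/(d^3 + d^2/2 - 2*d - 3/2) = (4*d^2 - 8*d - 21)/(2*(2*d^2 - d - 3))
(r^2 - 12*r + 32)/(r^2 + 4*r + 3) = (r^2 - 12*r + 32)/(r^2 + 4*r + 3)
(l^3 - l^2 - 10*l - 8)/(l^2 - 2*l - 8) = l + 1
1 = 1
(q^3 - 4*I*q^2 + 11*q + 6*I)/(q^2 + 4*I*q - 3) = (q^2 - 5*I*q + 6)/(q + 3*I)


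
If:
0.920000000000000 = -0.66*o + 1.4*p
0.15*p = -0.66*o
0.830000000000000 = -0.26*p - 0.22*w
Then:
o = -0.13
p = 0.59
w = -4.47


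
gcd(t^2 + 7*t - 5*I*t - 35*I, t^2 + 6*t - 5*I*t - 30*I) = t - 5*I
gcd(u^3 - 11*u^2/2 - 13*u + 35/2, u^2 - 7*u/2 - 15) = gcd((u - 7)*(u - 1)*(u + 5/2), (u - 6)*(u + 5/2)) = u + 5/2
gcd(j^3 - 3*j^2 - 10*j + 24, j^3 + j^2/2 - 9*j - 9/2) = j + 3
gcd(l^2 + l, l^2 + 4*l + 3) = l + 1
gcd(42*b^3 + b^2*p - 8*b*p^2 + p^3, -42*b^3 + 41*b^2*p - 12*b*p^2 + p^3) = 21*b^2 - 10*b*p + p^2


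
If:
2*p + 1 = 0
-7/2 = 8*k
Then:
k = -7/16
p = -1/2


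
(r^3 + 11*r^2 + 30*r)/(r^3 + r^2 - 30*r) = (r + 5)/(r - 5)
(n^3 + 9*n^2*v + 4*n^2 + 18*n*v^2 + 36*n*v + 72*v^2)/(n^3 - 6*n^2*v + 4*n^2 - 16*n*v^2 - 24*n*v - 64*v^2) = (-n^2 - 9*n*v - 18*v^2)/(-n^2 + 6*n*v + 16*v^2)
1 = 1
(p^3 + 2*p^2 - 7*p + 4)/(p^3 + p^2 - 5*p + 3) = (p + 4)/(p + 3)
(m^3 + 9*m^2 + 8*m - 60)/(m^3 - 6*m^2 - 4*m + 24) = (m^2 + 11*m + 30)/(m^2 - 4*m - 12)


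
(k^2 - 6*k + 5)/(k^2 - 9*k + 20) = (k - 1)/(k - 4)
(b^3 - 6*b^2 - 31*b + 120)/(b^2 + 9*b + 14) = (b^3 - 6*b^2 - 31*b + 120)/(b^2 + 9*b + 14)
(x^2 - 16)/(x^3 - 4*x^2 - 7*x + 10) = (x^2 - 16)/(x^3 - 4*x^2 - 7*x + 10)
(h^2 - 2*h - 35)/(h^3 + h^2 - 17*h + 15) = (h - 7)/(h^2 - 4*h + 3)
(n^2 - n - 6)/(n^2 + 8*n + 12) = (n - 3)/(n + 6)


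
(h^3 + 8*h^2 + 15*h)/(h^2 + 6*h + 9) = h*(h + 5)/(h + 3)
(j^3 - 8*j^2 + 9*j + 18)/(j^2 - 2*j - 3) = j - 6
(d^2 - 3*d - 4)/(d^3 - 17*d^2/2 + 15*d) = 2*(d^2 - 3*d - 4)/(d*(2*d^2 - 17*d + 30))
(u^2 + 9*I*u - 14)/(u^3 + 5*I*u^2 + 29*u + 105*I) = (u + 2*I)/(u^2 - 2*I*u + 15)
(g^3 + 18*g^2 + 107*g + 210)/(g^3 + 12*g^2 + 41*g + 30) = (g + 7)/(g + 1)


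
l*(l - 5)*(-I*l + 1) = -I*l^3 + l^2 + 5*I*l^2 - 5*l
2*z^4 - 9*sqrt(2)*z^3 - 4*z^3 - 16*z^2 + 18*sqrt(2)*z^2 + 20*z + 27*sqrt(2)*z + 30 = (z - 3)*(z - 5*sqrt(2))*(sqrt(2)*z + 1)*(sqrt(2)*z + sqrt(2))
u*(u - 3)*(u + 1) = u^3 - 2*u^2 - 3*u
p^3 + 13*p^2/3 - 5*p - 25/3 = (p - 5/3)*(p + 1)*(p + 5)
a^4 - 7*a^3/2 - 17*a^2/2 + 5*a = a*(a - 5)*(a - 1/2)*(a + 2)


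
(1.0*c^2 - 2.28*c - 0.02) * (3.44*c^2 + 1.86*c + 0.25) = 3.44*c^4 - 5.9832*c^3 - 4.0596*c^2 - 0.6072*c - 0.005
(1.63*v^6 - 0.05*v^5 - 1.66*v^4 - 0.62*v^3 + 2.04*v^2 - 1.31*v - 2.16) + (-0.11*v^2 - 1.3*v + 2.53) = 1.63*v^6 - 0.05*v^5 - 1.66*v^4 - 0.62*v^3 + 1.93*v^2 - 2.61*v + 0.37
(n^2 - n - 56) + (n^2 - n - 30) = 2*n^2 - 2*n - 86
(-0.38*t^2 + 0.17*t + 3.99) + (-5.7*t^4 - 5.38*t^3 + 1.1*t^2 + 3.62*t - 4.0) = -5.7*t^4 - 5.38*t^3 + 0.72*t^2 + 3.79*t - 0.00999999999999979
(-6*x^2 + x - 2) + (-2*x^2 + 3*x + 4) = -8*x^2 + 4*x + 2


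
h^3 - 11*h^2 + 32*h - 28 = (h - 7)*(h - 2)^2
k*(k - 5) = k^2 - 5*k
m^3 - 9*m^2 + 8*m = m*(m - 8)*(m - 1)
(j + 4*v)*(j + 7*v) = j^2 + 11*j*v + 28*v^2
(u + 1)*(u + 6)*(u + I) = u^3 + 7*u^2 + I*u^2 + 6*u + 7*I*u + 6*I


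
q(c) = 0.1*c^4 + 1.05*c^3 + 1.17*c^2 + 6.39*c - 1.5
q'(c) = 0.4*c^3 + 3.15*c^2 + 2.34*c + 6.39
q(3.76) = 114.87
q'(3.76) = 80.98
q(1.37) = 12.50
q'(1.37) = 16.54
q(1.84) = 21.91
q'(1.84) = 23.85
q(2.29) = 34.63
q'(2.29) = 33.07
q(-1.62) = -12.56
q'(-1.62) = 9.17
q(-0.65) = -5.43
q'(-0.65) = 6.09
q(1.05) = 7.84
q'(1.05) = 12.78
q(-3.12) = -32.46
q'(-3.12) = 17.60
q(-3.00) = -30.39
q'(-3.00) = 16.92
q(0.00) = -1.50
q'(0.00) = 6.39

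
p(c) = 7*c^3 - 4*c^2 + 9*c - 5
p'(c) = 21*c^2 - 8*c + 9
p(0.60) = 0.47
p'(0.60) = 11.76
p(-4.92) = -979.77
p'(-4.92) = 556.69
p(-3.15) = -291.83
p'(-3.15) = 242.57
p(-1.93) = -87.59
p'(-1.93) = 102.66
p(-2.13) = -109.96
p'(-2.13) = 121.31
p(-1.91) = -85.56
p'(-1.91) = 100.89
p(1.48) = 22.25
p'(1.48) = 43.16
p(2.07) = 58.58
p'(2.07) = 82.42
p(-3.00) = -257.00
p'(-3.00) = 222.00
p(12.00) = 11623.00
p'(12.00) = 2937.00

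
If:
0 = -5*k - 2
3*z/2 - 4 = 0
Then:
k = -2/5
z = 8/3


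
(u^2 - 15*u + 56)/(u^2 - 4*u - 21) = (u - 8)/(u + 3)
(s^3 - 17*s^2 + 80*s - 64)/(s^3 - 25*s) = (s^3 - 17*s^2 + 80*s - 64)/(s*(s^2 - 25))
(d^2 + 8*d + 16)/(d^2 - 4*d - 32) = (d + 4)/(d - 8)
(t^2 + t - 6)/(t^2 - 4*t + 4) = (t + 3)/(t - 2)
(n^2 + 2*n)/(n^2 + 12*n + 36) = n*(n + 2)/(n^2 + 12*n + 36)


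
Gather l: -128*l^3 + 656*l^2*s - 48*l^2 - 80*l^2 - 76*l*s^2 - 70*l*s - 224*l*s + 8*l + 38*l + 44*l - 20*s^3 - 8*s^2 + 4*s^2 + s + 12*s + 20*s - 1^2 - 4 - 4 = -128*l^3 + l^2*(656*s - 128) + l*(-76*s^2 - 294*s + 90) - 20*s^3 - 4*s^2 + 33*s - 9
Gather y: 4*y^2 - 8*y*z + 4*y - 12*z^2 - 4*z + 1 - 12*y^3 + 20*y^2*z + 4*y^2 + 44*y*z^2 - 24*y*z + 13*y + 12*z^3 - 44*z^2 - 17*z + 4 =-12*y^3 + y^2*(20*z + 8) + y*(44*z^2 - 32*z + 17) + 12*z^3 - 56*z^2 - 21*z + 5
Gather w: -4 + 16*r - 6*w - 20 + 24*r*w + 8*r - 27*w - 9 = 24*r + w*(24*r - 33) - 33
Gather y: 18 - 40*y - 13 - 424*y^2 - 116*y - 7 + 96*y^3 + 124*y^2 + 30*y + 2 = 96*y^3 - 300*y^2 - 126*y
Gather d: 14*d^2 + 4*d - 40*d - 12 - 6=14*d^2 - 36*d - 18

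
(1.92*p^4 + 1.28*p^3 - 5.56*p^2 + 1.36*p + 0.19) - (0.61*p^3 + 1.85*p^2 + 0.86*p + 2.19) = 1.92*p^4 + 0.67*p^3 - 7.41*p^2 + 0.5*p - 2.0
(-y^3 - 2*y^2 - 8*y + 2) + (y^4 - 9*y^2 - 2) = y^4 - y^3 - 11*y^2 - 8*y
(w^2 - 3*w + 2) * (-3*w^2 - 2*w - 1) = -3*w^4 + 7*w^3 - w^2 - w - 2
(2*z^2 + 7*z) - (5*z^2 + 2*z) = -3*z^2 + 5*z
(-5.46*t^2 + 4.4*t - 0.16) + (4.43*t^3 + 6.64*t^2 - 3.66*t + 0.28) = 4.43*t^3 + 1.18*t^2 + 0.74*t + 0.12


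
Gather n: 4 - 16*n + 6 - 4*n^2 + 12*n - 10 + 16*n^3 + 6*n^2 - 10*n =16*n^3 + 2*n^2 - 14*n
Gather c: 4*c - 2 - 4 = 4*c - 6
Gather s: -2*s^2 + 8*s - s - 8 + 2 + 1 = -2*s^2 + 7*s - 5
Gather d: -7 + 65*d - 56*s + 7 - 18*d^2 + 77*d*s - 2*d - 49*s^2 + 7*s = -18*d^2 + d*(77*s + 63) - 49*s^2 - 49*s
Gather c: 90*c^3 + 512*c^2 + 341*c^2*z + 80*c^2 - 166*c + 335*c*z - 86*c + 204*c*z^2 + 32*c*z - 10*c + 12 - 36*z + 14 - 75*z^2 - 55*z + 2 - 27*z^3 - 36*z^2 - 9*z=90*c^3 + c^2*(341*z + 592) + c*(204*z^2 + 367*z - 262) - 27*z^3 - 111*z^2 - 100*z + 28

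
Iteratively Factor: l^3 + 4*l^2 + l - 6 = (l + 2)*(l^2 + 2*l - 3) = (l + 2)*(l + 3)*(l - 1)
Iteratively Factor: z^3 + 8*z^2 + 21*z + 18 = (z + 3)*(z^2 + 5*z + 6) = (z + 2)*(z + 3)*(z + 3)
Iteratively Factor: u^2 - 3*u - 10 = (u - 5)*(u + 2)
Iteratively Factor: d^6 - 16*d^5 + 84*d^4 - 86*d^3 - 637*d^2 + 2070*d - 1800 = (d - 5)*(d^5 - 11*d^4 + 29*d^3 + 59*d^2 - 342*d + 360) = (d - 5)*(d - 3)*(d^4 - 8*d^3 + 5*d^2 + 74*d - 120) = (d - 5)^2*(d - 3)*(d^3 - 3*d^2 - 10*d + 24) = (d - 5)^2*(d - 3)*(d + 3)*(d^2 - 6*d + 8) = (d - 5)^2*(d - 3)*(d - 2)*(d + 3)*(d - 4)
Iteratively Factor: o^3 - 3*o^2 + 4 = (o + 1)*(o^2 - 4*o + 4) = (o - 2)*(o + 1)*(o - 2)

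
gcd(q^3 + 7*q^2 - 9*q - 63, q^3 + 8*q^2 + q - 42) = q^2 + 10*q + 21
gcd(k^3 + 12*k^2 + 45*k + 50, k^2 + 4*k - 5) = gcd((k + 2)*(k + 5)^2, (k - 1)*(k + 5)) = k + 5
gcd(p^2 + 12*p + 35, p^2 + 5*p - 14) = p + 7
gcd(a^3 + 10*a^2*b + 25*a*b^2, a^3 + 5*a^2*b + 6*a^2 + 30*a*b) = a^2 + 5*a*b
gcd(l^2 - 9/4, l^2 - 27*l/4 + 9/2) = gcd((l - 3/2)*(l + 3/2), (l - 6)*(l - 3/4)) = 1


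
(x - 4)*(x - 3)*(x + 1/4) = x^3 - 27*x^2/4 + 41*x/4 + 3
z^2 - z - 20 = (z - 5)*(z + 4)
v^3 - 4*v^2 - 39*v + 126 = (v - 7)*(v - 3)*(v + 6)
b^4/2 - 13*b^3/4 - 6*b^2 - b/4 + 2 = (b/2 + 1/2)*(b - 8)*(b - 1/2)*(b + 1)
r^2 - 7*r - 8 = (r - 8)*(r + 1)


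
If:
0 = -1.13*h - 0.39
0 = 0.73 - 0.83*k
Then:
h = -0.35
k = 0.88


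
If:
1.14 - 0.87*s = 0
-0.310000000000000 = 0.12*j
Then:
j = -2.58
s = 1.31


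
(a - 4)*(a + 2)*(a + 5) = a^3 + 3*a^2 - 18*a - 40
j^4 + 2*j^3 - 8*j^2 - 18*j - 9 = (j - 3)*(j + 1)^2*(j + 3)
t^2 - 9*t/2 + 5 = (t - 5/2)*(t - 2)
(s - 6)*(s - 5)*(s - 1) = s^3 - 12*s^2 + 41*s - 30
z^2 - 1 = (z - 1)*(z + 1)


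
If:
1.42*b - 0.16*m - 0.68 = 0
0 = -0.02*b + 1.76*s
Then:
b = 88.0*s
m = 781.0*s - 4.25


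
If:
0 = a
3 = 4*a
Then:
No Solution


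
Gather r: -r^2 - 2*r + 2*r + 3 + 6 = 9 - r^2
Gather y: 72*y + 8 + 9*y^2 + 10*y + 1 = 9*y^2 + 82*y + 9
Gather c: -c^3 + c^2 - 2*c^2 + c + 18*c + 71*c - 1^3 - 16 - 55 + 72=-c^3 - c^2 + 90*c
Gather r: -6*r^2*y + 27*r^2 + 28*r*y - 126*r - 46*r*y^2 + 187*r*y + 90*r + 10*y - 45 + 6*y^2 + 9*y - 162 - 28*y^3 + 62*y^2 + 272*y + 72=r^2*(27 - 6*y) + r*(-46*y^2 + 215*y - 36) - 28*y^3 + 68*y^2 + 291*y - 135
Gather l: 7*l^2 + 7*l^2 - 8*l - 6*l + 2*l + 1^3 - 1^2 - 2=14*l^2 - 12*l - 2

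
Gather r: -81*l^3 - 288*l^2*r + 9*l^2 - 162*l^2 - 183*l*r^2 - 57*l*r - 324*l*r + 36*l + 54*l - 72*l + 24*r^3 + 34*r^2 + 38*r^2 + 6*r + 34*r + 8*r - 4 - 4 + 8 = -81*l^3 - 153*l^2 + 18*l + 24*r^3 + r^2*(72 - 183*l) + r*(-288*l^2 - 381*l + 48)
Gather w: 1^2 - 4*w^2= 1 - 4*w^2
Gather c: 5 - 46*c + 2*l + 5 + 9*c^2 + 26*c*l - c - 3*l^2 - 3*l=9*c^2 + c*(26*l - 47) - 3*l^2 - l + 10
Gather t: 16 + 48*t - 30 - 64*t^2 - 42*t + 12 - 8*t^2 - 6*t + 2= -72*t^2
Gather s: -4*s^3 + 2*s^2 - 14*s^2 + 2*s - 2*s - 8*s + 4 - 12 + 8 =-4*s^3 - 12*s^2 - 8*s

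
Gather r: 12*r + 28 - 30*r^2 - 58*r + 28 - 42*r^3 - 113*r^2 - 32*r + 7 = -42*r^3 - 143*r^2 - 78*r + 63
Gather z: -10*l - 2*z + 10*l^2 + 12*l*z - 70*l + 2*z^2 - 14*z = 10*l^2 - 80*l + 2*z^2 + z*(12*l - 16)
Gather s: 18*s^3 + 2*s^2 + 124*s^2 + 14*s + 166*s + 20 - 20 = 18*s^3 + 126*s^2 + 180*s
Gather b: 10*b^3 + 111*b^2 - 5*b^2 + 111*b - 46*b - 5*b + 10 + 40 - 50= 10*b^3 + 106*b^2 + 60*b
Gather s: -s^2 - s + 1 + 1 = -s^2 - s + 2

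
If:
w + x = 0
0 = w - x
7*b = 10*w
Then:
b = 0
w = 0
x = 0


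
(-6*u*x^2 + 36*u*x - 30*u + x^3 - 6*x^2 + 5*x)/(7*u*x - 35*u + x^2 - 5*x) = (-6*u*x + 6*u + x^2 - x)/(7*u + x)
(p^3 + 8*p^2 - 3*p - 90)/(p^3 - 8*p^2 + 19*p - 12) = (p^2 + 11*p + 30)/(p^2 - 5*p + 4)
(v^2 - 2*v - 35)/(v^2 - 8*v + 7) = (v + 5)/(v - 1)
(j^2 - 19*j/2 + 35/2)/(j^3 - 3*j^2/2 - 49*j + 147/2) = (2*j - 5)/(2*j^2 + 11*j - 21)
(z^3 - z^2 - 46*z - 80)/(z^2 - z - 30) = (z^2 - 6*z - 16)/(z - 6)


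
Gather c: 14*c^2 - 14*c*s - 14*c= 14*c^2 + c*(-14*s - 14)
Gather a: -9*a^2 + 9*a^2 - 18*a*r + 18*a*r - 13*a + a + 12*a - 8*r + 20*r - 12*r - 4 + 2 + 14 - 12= 0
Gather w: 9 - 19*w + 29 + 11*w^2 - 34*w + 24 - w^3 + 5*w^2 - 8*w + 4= -w^3 + 16*w^2 - 61*w + 66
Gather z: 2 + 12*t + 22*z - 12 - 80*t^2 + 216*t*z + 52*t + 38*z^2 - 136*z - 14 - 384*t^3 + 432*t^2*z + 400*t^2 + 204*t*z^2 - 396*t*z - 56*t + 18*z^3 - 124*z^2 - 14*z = -384*t^3 + 320*t^2 + 8*t + 18*z^3 + z^2*(204*t - 86) + z*(432*t^2 - 180*t - 128) - 24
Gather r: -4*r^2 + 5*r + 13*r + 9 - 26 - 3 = -4*r^2 + 18*r - 20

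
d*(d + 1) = d^2 + d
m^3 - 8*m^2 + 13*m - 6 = (m - 6)*(m - 1)^2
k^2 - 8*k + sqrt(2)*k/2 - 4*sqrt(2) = (k - 8)*(k + sqrt(2)/2)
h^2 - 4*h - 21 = (h - 7)*(h + 3)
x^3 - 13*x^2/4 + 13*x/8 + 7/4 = (x - 2)*(x - 7/4)*(x + 1/2)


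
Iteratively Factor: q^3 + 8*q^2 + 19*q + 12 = (q + 1)*(q^2 + 7*q + 12) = (q + 1)*(q + 3)*(q + 4)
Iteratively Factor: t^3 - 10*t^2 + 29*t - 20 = (t - 5)*(t^2 - 5*t + 4) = (t - 5)*(t - 1)*(t - 4)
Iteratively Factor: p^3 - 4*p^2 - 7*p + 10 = (p + 2)*(p^2 - 6*p + 5) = (p - 1)*(p + 2)*(p - 5)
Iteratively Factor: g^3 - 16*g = (g - 4)*(g^2 + 4*g) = (g - 4)*(g + 4)*(g)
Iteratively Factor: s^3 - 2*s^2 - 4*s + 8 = (s + 2)*(s^2 - 4*s + 4) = (s - 2)*(s + 2)*(s - 2)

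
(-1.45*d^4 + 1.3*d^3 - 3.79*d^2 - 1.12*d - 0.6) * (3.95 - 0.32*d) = 0.464*d^5 - 6.1435*d^4 + 6.3478*d^3 - 14.6121*d^2 - 4.232*d - 2.37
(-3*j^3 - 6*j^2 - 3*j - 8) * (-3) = 9*j^3 + 18*j^2 + 9*j + 24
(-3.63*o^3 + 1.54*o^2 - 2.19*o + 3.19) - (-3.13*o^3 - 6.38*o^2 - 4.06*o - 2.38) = -0.5*o^3 + 7.92*o^2 + 1.87*o + 5.57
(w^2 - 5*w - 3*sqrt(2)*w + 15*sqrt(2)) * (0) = 0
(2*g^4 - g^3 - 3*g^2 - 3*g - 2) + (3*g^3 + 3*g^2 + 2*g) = 2*g^4 + 2*g^3 - g - 2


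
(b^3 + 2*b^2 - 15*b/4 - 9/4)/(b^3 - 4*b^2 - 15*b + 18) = (b^2 - b - 3/4)/(b^2 - 7*b + 6)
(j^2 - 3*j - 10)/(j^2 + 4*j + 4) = (j - 5)/(j + 2)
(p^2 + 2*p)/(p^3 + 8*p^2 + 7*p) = (p + 2)/(p^2 + 8*p + 7)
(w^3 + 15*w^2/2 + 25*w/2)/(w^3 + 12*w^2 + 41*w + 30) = w*(2*w + 5)/(2*(w^2 + 7*w + 6))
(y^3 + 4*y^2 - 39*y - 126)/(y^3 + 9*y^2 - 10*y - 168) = (y^2 - 3*y - 18)/(y^2 + 2*y - 24)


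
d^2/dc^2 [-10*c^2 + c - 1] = -20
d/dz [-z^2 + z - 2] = 1 - 2*z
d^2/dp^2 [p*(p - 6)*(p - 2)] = 6*p - 16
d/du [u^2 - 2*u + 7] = 2*u - 2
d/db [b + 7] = 1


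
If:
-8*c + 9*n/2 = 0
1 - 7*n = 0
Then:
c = 9/112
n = 1/7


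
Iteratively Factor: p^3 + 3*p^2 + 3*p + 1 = (p + 1)*(p^2 + 2*p + 1) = (p + 1)^2*(p + 1)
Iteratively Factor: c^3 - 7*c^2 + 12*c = (c - 3)*(c^2 - 4*c) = (c - 4)*(c - 3)*(c)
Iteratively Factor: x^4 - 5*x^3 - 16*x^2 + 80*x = (x - 4)*(x^3 - x^2 - 20*x) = (x - 5)*(x - 4)*(x^2 + 4*x) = (x - 5)*(x - 4)*(x + 4)*(x)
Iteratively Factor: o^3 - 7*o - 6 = (o - 3)*(o^2 + 3*o + 2) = (o - 3)*(o + 1)*(o + 2)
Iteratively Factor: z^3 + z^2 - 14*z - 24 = (z + 3)*(z^2 - 2*z - 8) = (z + 2)*(z + 3)*(z - 4)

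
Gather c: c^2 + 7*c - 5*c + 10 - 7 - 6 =c^2 + 2*c - 3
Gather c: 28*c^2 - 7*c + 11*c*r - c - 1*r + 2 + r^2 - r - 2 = 28*c^2 + c*(11*r - 8) + r^2 - 2*r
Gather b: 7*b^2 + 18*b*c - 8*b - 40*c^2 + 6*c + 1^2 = 7*b^2 + b*(18*c - 8) - 40*c^2 + 6*c + 1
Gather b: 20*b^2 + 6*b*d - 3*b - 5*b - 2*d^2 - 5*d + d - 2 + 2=20*b^2 + b*(6*d - 8) - 2*d^2 - 4*d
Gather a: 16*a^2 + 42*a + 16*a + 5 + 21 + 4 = 16*a^2 + 58*a + 30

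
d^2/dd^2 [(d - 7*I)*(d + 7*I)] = 2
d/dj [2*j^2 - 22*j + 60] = 4*j - 22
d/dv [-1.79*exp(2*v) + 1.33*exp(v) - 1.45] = (1.33 - 3.58*exp(v))*exp(v)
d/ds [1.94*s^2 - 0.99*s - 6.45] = 3.88*s - 0.99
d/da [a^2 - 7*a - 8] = 2*a - 7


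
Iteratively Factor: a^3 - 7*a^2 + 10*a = (a - 5)*(a^2 - 2*a) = a*(a - 5)*(a - 2)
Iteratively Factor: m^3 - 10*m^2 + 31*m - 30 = (m - 3)*(m^2 - 7*m + 10) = (m - 3)*(m - 2)*(m - 5)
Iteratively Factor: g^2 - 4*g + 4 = (g - 2)*(g - 2)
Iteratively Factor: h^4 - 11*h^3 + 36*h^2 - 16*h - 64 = (h - 4)*(h^3 - 7*h^2 + 8*h + 16) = (h - 4)^2*(h^2 - 3*h - 4) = (h - 4)^2*(h + 1)*(h - 4)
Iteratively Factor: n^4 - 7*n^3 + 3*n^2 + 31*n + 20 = (n + 1)*(n^3 - 8*n^2 + 11*n + 20) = (n + 1)^2*(n^2 - 9*n + 20) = (n - 4)*(n + 1)^2*(n - 5)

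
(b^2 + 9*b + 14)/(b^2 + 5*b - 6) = (b^2 + 9*b + 14)/(b^2 + 5*b - 6)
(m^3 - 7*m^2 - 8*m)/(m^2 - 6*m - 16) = m*(m + 1)/(m + 2)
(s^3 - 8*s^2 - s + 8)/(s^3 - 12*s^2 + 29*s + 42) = (s^2 - 9*s + 8)/(s^2 - 13*s + 42)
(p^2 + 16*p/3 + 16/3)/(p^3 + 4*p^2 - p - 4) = (p + 4/3)/(p^2 - 1)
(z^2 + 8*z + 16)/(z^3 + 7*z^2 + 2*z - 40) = (z + 4)/(z^2 + 3*z - 10)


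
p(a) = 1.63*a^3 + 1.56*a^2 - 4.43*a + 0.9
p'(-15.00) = 1049.02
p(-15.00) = -5082.90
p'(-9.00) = 363.58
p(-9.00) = -1021.14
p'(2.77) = 41.73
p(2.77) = 35.24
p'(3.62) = 70.94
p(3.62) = 82.63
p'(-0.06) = -4.60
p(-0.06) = 1.17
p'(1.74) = 15.80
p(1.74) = 6.50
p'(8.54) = 378.85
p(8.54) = 1092.06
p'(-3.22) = 36.23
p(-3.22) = -23.08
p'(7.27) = 276.70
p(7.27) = 677.46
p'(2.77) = 41.73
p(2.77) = 35.24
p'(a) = 4.89*a^2 + 3.12*a - 4.43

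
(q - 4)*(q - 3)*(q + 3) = q^3 - 4*q^2 - 9*q + 36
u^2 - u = u*(u - 1)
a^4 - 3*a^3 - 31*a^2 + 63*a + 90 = (a - 6)*(a - 3)*(a + 1)*(a + 5)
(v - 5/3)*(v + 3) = v^2 + 4*v/3 - 5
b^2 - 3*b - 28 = (b - 7)*(b + 4)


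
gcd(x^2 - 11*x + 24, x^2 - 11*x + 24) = x^2 - 11*x + 24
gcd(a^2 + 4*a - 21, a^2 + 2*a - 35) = a + 7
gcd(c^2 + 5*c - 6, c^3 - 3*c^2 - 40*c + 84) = c + 6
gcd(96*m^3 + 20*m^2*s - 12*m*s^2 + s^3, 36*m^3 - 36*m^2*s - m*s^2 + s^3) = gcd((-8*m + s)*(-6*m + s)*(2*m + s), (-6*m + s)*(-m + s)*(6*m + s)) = -6*m + s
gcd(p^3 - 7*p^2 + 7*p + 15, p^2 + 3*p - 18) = p - 3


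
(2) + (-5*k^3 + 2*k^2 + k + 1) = -5*k^3 + 2*k^2 + k + 3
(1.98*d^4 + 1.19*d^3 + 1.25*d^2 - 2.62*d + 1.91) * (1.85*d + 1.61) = 3.663*d^5 + 5.3893*d^4 + 4.2284*d^3 - 2.8345*d^2 - 0.6847*d + 3.0751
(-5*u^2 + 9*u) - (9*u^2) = -14*u^2 + 9*u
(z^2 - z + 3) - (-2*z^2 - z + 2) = 3*z^2 + 1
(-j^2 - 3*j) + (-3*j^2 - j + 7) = -4*j^2 - 4*j + 7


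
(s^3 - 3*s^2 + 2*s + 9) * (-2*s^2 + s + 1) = -2*s^5 + 7*s^4 - 6*s^3 - 19*s^2 + 11*s + 9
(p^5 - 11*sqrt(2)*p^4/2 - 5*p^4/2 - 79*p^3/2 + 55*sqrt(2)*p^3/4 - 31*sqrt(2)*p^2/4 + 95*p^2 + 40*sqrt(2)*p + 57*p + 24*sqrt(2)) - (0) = p^5 - 11*sqrt(2)*p^4/2 - 5*p^4/2 - 79*p^3/2 + 55*sqrt(2)*p^3/4 - 31*sqrt(2)*p^2/4 + 95*p^2 + 40*sqrt(2)*p + 57*p + 24*sqrt(2)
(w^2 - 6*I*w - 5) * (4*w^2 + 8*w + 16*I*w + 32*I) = 4*w^4 + 8*w^3 - 8*I*w^3 + 76*w^2 - 16*I*w^2 + 152*w - 80*I*w - 160*I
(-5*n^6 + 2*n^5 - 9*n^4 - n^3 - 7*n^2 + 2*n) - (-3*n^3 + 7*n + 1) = -5*n^6 + 2*n^5 - 9*n^4 + 2*n^3 - 7*n^2 - 5*n - 1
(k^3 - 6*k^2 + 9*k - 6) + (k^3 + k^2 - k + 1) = 2*k^3 - 5*k^2 + 8*k - 5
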